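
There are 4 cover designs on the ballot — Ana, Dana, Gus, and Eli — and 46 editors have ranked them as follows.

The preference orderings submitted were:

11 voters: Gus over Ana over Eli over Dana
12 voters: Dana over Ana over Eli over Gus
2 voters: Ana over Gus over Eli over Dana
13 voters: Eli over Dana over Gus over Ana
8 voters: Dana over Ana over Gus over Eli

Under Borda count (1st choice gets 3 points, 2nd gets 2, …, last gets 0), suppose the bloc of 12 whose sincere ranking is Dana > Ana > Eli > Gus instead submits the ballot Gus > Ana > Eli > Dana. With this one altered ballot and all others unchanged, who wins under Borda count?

Borda totals with the altered ballot: Ana 68, Dana 50, Gus 94, Eli 64.
The switch changes the winner from Dana to Gus.

Gus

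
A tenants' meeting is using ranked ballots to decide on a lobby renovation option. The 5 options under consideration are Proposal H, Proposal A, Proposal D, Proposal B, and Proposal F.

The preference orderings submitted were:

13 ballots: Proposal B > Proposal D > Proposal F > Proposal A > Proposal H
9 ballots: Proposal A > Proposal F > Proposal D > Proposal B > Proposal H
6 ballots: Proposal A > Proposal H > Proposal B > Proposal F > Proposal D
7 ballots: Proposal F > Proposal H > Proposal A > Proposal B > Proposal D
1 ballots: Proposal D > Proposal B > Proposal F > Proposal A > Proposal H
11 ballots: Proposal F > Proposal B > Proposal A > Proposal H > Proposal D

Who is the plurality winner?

First-place vote totals:
  Proposal H: 0
  Proposal A: 15
  Proposal D: 1
  Proposal B: 13
  Proposal F: 18
Proposal F has the most first-place votes.

Proposal F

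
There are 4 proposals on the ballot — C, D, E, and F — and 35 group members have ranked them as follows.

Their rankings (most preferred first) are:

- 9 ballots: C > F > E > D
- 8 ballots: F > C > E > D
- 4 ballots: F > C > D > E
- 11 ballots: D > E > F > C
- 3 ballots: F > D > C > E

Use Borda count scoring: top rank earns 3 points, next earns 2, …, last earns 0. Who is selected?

F

Borda scores:
  C: 9·3 + 8·2 + 4·2 + 11·0 + 3·1 = 54
  D: 9·0 + 8·0 + 4·1 + 11·3 + 3·2 = 43
  E: 9·1 + 8·1 + 4·0 + 11·2 + 3·0 = 39
  F: 9·2 + 8·3 + 4·3 + 11·1 + 3·3 = 74
F has the highest total.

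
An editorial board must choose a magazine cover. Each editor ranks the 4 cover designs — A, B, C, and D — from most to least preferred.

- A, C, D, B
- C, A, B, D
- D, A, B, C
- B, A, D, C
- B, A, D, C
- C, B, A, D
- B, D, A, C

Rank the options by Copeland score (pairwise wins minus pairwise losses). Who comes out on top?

Pairwise results:
  A vs B: B wins 4–3.
  A vs C: A wins 5–2.
  A vs D: A wins 5–2.
  B vs C: B wins 4–3.
  B vs D: B wins 5–2.
  C vs D: D wins 4–3.
Copeland scores (wins − losses):
  A: 2 − 1 = 1
  B: 3 − 0 = 3
  C: 0 − 3 = -3
  D: 1 − 2 = -1
B has the best Copeland score.

B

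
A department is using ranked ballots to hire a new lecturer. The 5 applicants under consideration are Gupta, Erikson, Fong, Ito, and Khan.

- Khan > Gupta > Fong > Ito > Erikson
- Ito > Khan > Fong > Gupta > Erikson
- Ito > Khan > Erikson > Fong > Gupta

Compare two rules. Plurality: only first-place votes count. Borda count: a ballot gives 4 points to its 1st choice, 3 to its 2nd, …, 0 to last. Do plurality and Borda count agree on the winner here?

Plurality first-place counts: Gupta 0, Erikson 0, Fong 0, Ito 2, Khan 1 → Ito.
Borda totals: Gupta 4, Erikson 2, Fong 5, Ito 9, Khan 10 → Khan.
The two rules disagree: plurality picks Ito, Borda picks Khan.

No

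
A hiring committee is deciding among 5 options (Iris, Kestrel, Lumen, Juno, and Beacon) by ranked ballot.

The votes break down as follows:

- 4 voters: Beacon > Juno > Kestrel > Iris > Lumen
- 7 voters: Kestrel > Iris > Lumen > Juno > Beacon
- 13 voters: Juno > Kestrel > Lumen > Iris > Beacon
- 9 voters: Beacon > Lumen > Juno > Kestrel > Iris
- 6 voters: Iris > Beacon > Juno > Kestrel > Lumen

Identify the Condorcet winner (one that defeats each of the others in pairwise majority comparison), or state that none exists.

Juno

Head-to-head results (39 voters total):
Iris vs Kestrel: Kestrel wins 33–6.
Iris vs Lumen: Lumen wins 22–17.
Iris vs Juno: Juno wins 26–13.
Iris vs Beacon: Iris wins 26–13.
Kestrel vs Lumen: Kestrel wins 30–9.
Kestrel vs Juno: Juno wins 32–7.
Kestrel vs Beacon: Kestrel wins 20–19.
Lumen vs Juno: Juno wins 23–16.
Lumen vs Beacon: Lumen wins 20–19.
Juno vs Beacon: Juno wins 20–19.
Juno beats each rival — Iris (26–13), Kestrel (32–7), Lumen (23–16), Beacon (20–19) — so Juno is the Condorcet winner.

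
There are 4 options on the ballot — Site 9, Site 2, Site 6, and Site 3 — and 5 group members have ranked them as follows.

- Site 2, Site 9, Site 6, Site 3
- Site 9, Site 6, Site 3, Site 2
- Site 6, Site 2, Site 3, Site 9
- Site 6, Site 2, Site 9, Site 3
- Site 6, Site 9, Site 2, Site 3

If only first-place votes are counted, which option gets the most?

Site 6

First-place vote totals:
  Site 9: 1
  Site 2: 1
  Site 6: 3
  Site 3: 0
Site 6 has the most first-place votes.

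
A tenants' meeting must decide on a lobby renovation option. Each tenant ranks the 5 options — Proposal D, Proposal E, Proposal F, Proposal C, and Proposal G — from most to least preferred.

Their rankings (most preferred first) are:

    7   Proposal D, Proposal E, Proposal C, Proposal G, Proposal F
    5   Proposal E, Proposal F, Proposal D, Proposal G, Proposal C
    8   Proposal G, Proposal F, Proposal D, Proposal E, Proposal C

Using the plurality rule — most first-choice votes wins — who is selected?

First-place vote totals:
  Proposal D: 7
  Proposal E: 5
  Proposal F: 0
  Proposal C: 0
  Proposal G: 8
Proposal G has the most first-place votes.

Proposal G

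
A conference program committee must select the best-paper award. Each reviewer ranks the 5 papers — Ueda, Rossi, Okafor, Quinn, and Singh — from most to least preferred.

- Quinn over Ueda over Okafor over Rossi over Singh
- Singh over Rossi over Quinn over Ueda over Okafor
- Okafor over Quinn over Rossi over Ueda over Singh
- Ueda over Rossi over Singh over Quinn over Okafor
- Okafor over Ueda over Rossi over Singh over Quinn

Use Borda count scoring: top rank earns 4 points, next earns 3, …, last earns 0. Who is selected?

Borda scores:
  Ueda: 3 + 1 + 1 + 4 + 3 = 12
  Rossi: 1 + 3 + 2 + 3 + 2 = 11
  Okafor: 2 + 0 + 4 + 0 + 4 = 10
  Quinn: 4 + 2 + 3 + 1 + 0 = 10
  Singh: 0 + 4 + 0 + 2 + 1 = 7
Ueda has the highest total.

Ueda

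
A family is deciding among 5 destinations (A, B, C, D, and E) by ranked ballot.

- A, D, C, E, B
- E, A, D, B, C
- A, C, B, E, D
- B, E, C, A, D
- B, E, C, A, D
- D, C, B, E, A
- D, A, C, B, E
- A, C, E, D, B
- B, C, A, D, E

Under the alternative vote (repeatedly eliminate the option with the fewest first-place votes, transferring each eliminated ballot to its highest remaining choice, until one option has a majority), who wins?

A

Round 1: A 3, B 3, D 2, E 1, C 0. C has the fewest and is eliminated.
Round 2: A 3, B 3, D 2, E 1. E has the fewest and is eliminated.
Round 3: A 4, B 3, D 2. D has the fewest and is eliminated.
Round 4: A 5, B 4. A has a majority.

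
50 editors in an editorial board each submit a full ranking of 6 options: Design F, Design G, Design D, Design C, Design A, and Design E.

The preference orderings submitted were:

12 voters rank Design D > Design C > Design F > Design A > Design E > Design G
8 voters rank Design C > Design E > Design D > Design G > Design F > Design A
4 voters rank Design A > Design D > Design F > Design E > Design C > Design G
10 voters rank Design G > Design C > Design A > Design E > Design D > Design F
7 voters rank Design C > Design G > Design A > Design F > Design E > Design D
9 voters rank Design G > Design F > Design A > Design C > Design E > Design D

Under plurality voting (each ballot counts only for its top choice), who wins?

First-place vote totals:
  Design F: 0
  Design G: 19
  Design D: 12
  Design C: 15
  Design A: 4
  Design E: 0
Design G has the most first-place votes.

Design G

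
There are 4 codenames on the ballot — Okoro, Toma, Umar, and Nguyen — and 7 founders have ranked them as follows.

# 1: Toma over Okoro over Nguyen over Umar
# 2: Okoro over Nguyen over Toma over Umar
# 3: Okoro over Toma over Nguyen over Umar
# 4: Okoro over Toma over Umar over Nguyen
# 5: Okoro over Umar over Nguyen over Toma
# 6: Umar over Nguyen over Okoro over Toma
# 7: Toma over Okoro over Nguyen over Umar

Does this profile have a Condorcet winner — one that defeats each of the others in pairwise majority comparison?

Yes

Head-to-head results (7 voters total):
Okoro vs Toma: Okoro wins 5–2.
Okoro vs Umar: Okoro wins 6–1.
Okoro vs Nguyen: Okoro wins 6–1.
Toma vs Umar: Toma wins 5–2.
Toma vs Nguyen: Toma wins 4–3.
Umar vs Nguyen: Nguyen wins 4–3.
Okoro beats each rival — Toma (5–2), Umar (6–1), Nguyen (6–1) — so Okoro is the Condorcet winner.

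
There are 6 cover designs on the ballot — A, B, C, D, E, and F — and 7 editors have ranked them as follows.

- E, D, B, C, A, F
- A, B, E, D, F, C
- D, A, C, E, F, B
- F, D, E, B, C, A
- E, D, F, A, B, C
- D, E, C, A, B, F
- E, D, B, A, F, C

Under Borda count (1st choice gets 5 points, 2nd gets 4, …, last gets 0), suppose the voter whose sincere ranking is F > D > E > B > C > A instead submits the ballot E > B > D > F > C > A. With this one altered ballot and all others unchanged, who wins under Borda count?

E

Borda totals with the altered ballot: A 16, B 16, C 9, D 27, E 29, F 8.
The switch changes the winner from D to E.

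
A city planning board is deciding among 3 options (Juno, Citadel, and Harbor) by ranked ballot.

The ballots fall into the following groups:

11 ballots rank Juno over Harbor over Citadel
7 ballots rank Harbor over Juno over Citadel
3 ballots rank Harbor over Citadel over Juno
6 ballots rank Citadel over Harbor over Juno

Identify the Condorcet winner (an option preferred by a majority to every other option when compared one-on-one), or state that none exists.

Harbor

Head-to-head results (27 voters total):
Juno vs Citadel: Juno wins 18–9.
Juno vs Harbor: Harbor wins 16–11.
Citadel vs Harbor: Harbor wins 21–6.
Harbor beats each rival — Juno (16–11), Citadel (21–6) — so Harbor is the Condorcet winner.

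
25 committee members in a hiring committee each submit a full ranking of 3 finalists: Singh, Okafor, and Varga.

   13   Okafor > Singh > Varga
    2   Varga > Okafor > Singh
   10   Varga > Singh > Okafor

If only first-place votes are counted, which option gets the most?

Okafor

First-place vote totals:
  Singh: 0
  Okafor: 13
  Varga: 12
Okafor has the most first-place votes.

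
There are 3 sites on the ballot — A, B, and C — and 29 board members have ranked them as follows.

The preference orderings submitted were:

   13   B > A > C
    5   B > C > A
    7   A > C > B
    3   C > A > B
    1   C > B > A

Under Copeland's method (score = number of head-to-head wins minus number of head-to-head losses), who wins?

Pairwise results:
  A vs B: B wins 19–10.
  A vs C: A wins 20–9.
  B vs C: B wins 18–11.
Copeland scores (wins − losses):
  A: 1 − 1 = 0
  B: 2 − 0 = 2
  C: 0 − 2 = -2
B has the best Copeland score.

B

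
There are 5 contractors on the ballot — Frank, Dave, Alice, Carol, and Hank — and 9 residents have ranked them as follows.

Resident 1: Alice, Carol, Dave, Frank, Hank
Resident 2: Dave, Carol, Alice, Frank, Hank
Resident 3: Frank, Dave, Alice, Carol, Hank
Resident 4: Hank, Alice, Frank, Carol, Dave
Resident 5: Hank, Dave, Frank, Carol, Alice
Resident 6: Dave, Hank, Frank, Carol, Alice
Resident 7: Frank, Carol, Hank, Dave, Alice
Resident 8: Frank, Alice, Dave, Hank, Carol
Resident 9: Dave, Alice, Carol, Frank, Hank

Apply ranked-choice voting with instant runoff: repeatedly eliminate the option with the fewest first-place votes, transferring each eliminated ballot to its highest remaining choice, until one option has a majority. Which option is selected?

Round 1: Frank 3, Dave 3, Hank 2, Alice 1, Carol 0. Carol has the fewest and is eliminated.
Round 2: Frank 3, Dave 3, Hank 2, Alice 1. Alice has the fewest and is eliminated.
Round 3: Dave 4, Frank 3, Hank 2. Hank has the fewest and is eliminated.
Round 4: Dave 5, Frank 4. Dave has a majority.

Dave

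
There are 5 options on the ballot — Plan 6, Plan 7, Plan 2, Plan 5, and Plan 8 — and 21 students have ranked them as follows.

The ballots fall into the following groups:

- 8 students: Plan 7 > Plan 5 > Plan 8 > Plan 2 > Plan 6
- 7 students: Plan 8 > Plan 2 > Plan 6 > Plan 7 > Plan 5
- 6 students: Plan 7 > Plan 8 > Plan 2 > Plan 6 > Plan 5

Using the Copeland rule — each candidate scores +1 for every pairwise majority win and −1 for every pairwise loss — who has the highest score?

Plan 7

Pairwise results:
  Plan 6 vs Plan 7: Plan 7 wins 14–7.
  Plan 6 vs Plan 2: Plan 2 wins 21–0.
  Plan 6 vs Plan 5: Plan 6 wins 13–8.
  Plan 6 vs Plan 8: Plan 8 wins 21–0.
  Plan 7 vs Plan 2: Plan 7 wins 14–7.
  Plan 7 vs Plan 5: Plan 7 wins 21–0.
  Plan 7 vs Plan 8: Plan 7 wins 14–7.
  Plan 2 vs Plan 5: Plan 2 wins 13–8.
  Plan 2 vs Plan 8: Plan 8 wins 21–0.
  Plan 5 vs Plan 8: Plan 8 wins 13–8.
Copeland scores (wins − losses):
  Plan 6: 1 − 3 = -2
  Plan 7: 4 − 0 = 4
  Plan 2: 2 − 2 = 0
  Plan 5: 0 − 4 = -4
  Plan 8: 3 − 1 = 2
Plan 7 has the best Copeland score.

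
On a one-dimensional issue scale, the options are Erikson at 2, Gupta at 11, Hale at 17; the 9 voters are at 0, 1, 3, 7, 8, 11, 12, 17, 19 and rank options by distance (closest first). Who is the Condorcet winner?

With single-peaked preferences on a line, the Condorcet winner is the candidate closest to the median voter.
The median voter (position 8) is closest to Gupta at 11.
Check: Gupta vs Erikson — voters closer to Gupta: 6 of 9.

Gupta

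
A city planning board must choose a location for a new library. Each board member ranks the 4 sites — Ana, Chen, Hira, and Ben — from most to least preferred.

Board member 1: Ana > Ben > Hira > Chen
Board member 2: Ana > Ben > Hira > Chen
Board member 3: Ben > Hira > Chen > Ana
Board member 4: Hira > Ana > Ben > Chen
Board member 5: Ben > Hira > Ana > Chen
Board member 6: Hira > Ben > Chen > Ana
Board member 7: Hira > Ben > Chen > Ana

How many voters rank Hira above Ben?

3

Ballots ranking Hira above Ben: 3.
Ballots ranking Ben above Hira: 4.
So 3 of 7 voters prefer Hira to Ben.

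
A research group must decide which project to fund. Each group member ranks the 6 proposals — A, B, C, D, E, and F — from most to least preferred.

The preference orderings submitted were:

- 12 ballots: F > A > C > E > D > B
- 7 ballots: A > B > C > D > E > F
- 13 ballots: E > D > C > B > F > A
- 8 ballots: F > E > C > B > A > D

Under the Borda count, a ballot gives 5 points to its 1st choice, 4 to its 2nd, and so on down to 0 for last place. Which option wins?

Borda scores:
  A: 12·4 + 7·5 + 13·0 + 8·1 = 91
  B: 12·0 + 7·4 + 13·2 + 8·2 = 70
  C: 12·3 + 7·3 + 13·3 + 8·3 = 120
  D: 12·1 + 7·2 + 13·4 + 8·0 = 78
  E: 12·2 + 7·1 + 13·5 + 8·4 = 128
  F: 12·5 + 7·0 + 13·1 + 8·5 = 113
E has the highest total.

E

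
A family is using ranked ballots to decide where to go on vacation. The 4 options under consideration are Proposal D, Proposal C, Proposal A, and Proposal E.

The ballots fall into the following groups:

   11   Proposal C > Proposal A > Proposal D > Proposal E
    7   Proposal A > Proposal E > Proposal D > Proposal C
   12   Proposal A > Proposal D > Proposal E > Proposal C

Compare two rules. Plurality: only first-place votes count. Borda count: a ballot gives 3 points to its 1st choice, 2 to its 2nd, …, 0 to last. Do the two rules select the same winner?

Plurality first-place counts: Proposal D 0, Proposal C 11, Proposal A 19, Proposal E 0 → Proposal A.
Borda totals: Proposal D 42, Proposal C 33, Proposal A 79, Proposal E 26 → Proposal A.
The two rules agree on Proposal A.

Yes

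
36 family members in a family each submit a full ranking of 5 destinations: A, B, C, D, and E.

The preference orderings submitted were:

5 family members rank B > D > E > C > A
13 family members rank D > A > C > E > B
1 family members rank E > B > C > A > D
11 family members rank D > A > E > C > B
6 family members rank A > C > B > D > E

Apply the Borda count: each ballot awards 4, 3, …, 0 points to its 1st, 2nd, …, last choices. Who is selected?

Borda scores:
  A: 5·0 + 13·3 + 1 + 11·3 + 6·4 = 97
  B: 5·4 + 13·0 + 3 + 11·0 + 6·2 = 35
  C: 5·1 + 13·2 + 2 + 11·1 + 6·3 = 62
  D: 5·3 + 13·4 + 0 + 11·4 + 6·1 = 117
  E: 5·2 + 13·1 + 4 + 11·2 + 6·0 = 49
D has the highest total.

D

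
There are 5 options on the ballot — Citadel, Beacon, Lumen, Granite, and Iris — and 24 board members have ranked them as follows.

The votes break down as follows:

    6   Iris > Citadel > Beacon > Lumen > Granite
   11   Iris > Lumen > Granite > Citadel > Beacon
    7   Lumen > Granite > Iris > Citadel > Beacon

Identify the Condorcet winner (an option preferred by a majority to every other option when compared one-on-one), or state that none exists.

Head-to-head results (24 voters total):
Citadel vs Beacon: Citadel wins 24–0.
Citadel vs Lumen: Lumen wins 18–6.
Citadel vs Granite: Granite wins 18–6.
Citadel vs Iris: Iris wins 24–0.
Beacon vs Lumen: Lumen wins 18–6.
Beacon vs Granite: Granite wins 18–6.
Beacon vs Iris: Iris wins 24–0.
Lumen vs Granite: Lumen wins 24–0.
Lumen vs Iris: Iris wins 17–7.
Granite vs Iris: Iris wins 17–7.
Iris beats each rival — Citadel (24–0), Beacon (24–0), Lumen (17–7), Granite (17–7) — so Iris is the Condorcet winner.

Iris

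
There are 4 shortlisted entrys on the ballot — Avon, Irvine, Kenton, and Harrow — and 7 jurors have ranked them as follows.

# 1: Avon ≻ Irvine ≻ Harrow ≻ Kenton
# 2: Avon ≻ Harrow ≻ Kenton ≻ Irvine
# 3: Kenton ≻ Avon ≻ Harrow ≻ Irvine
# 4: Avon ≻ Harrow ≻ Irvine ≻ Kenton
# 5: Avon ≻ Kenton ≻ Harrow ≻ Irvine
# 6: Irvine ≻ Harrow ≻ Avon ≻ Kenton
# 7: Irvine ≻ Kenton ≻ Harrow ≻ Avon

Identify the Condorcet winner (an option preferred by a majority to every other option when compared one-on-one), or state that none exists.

Avon

Head-to-head results (7 voters total):
Avon vs Irvine: Avon wins 5–2.
Avon vs Kenton: Avon wins 5–2.
Avon vs Harrow: Avon wins 5–2.
Irvine vs Kenton: Irvine wins 4–3.
Irvine vs Harrow: Harrow wins 4–3.
Kenton vs Harrow: Harrow wins 4–3.
Avon beats each rival — Irvine (5–2), Kenton (5–2), Harrow (5–2) — so Avon is the Condorcet winner.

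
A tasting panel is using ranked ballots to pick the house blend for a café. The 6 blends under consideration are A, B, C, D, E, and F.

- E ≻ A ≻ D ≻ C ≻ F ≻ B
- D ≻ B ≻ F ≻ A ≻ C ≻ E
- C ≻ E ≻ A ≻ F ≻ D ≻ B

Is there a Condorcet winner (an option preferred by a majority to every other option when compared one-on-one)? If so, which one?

Head-to-head results (3 voters total):
A vs B: A wins 2–1.
A vs C: A wins 2–1.
A vs D: A wins 2–1.
A vs E: E wins 2–1.
A vs F: A wins 2–1.
B vs C: C wins 2–1.
B vs D: D wins 3–0.
B vs E: E wins 2–1.
B vs F: F wins 2–1.
C vs D: D wins 2–1.
C vs E: C wins 2–1.
C vs F: C wins 2–1.
D vs E: E wins 2–1.
D vs F: D wins 2–1.
E vs F: E wins 2–1.
No candidate beats all others: A beats C beats E beats A, a majority cycle.

No Condorcet winner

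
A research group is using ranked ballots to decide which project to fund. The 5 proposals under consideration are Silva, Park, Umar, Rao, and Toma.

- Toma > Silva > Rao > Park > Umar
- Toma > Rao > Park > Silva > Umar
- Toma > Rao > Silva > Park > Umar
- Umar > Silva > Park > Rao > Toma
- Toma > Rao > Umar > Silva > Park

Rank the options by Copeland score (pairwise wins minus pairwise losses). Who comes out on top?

Pairwise results:
  Silva vs Park: Silva wins 4–1.
  Silva vs Umar: Silva wins 3–2.
  Silva vs Rao: Rao wins 3–2.
  Silva vs Toma: Toma wins 4–1.
  Park vs Umar: Park wins 3–2.
  Park vs Rao: Rao wins 4–1.
  Park vs Toma: Toma wins 4–1.
  Umar vs Rao: Rao wins 4–1.
  Umar vs Toma: Toma wins 4–1.
  Rao vs Toma: Toma wins 4–1.
Copeland scores (wins − losses):
  Silva: 2 − 2 = 0
  Park: 1 − 3 = -2
  Umar: 0 − 4 = -4
  Rao: 3 − 1 = 2
  Toma: 4 − 0 = 4
Toma has the best Copeland score.

Toma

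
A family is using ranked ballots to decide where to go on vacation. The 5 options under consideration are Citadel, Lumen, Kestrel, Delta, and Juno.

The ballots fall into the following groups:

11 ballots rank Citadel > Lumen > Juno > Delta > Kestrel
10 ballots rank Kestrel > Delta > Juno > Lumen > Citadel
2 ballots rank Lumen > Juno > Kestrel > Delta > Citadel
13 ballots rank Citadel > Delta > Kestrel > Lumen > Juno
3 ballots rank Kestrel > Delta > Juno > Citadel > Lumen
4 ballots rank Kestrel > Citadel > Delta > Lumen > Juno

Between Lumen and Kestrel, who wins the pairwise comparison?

Ballots ranking Lumen above Kestrel: 11+2 = 13.
Ballots ranking Kestrel above Lumen: 10+13+3+4 = 30.
Kestrel wins the head-to-head, 30–13.

Kestrel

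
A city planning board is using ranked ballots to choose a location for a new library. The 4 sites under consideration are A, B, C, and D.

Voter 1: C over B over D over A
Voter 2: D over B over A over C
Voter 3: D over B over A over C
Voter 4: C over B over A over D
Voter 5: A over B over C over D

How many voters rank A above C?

Ballots ranking A above C: 3.
Ballots ranking C above A: 2.
So 3 of 5 voters prefer A to C.

3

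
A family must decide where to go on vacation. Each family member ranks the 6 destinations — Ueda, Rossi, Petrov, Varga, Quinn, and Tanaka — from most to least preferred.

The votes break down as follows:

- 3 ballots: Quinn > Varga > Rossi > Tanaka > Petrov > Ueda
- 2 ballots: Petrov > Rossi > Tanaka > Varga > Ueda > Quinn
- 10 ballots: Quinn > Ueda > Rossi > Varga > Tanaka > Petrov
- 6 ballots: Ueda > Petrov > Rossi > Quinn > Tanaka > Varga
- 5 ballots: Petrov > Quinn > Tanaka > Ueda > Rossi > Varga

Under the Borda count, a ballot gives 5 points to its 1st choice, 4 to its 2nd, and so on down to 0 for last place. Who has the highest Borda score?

Quinn

Borda scores:
  Ueda: 3·0 + 2·1 + 10·4 + 6·5 + 5·2 = 82
  Rossi: 3·3 + 2·4 + 10·3 + 6·3 + 5·1 = 70
  Petrov: 3·1 + 2·5 + 10·0 + 6·4 + 5·5 = 62
  Varga: 3·4 + 2·2 + 10·2 + 6·0 + 5·0 = 36
  Quinn: 3·5 + 2·0 + 10·5 + 6·2 + 5·4 = 97
  Tanaka: 3·2 + 2·3 + 10·1 + 6·1 + 5·3 = 43
Quinn has the highest total.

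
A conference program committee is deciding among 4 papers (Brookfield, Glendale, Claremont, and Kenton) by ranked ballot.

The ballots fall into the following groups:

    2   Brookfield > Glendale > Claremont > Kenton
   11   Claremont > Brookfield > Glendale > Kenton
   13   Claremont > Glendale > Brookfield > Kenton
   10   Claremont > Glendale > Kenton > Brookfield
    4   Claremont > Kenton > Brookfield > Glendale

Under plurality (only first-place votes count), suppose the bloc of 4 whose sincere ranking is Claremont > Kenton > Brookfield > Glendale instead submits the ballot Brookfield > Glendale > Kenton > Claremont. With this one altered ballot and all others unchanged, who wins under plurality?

First-place totals with the altered ballot: Brookfield 6, Glendale 0, Claremont 34, Kenton 0.
The winner is unchanged: still Claremont.

Claremont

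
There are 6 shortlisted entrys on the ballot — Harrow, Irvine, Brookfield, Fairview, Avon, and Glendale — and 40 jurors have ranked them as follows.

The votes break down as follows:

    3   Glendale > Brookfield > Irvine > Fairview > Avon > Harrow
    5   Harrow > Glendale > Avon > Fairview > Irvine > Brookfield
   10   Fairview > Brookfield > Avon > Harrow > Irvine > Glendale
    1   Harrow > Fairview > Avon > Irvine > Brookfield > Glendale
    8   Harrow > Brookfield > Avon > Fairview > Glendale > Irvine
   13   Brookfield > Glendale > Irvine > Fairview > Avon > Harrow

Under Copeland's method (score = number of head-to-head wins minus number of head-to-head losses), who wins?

Brookfield

Pairwise results:
  Harrow vs Irvine: Harrow wins 24–16.
  Harrow vs Brookfield: Brookfield wins 26–14.
  Harrow vs Fairview: Fairview wins 26–14.
  Harrow vs Avon: Avon wins 26–14.
  Harrow vs Glendale: Harrow wins 24–16.
  Irvine vs Brookfield: Brookfield wins 34–6.
  Irvine vs Fairview: Fairview wins 24–16.
  Irvine vs Avon: Avon wins 24–16.
  Irvine vs Glendale: Glendale wins 29–11.
  Brookfield vs Fairview: Brookfield wins 24–16.
  Brookfield vs Avon: Brookfield wins 34–6.
  Brookfield vs Glendale: Brookfield wins 32–8.
  Fairview vs Avon: Fairview wins 27–13.
  Fairview vs Glendale: Glendale wins 21–19.
  Avon vs Glendale: Glendale wins 21–19.
Copeland scores (wins − losses):
  Harrow: 2 − 3 = -1
  Irvine: 0 − 5 = -5
  Brookfield: 5 − 0 = 5
  Fairview: 3 − 2 = 1
  Avon: 2 − 3 = -1
  Glendale: 3 − 2 = 1
Brookfield has the best Copeland score.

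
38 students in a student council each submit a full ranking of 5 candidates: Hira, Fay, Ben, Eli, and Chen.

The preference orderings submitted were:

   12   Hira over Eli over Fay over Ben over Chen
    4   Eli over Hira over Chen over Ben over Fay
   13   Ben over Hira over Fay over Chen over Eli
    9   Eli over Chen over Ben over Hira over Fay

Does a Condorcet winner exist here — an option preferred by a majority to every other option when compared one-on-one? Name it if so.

There is no Condorcet winner

Head-to-head results (38 voters total):
Hira vs Fay: Hira wins 38–0.
Hira vs Ben: Ben wins 22–16.
Hira vs Eli: Hira wins 25–13.
Hira vs Chen: Hira wins 29–9.
Fay vs Ben: Ben wins 26–12.
Fay vs Eli: Eli wins 25–13.
Fay vs Chen: Fay wins 25–13.
Ben vs Eli: Eli wins 25–13.
Ben vs Chen: Ben wins 25–13.
Eli vs Chen: Eli wins 25–13.
No candidate beats all others: Hira beats Eli beats Ben beats Hira, a majority cycle.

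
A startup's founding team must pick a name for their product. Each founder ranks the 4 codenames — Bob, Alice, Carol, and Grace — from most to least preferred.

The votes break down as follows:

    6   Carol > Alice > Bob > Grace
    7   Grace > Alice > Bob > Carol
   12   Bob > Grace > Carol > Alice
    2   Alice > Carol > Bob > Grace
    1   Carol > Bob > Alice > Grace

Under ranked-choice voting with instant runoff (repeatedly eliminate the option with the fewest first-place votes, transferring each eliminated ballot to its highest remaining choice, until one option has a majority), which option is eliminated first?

Round 1: Bob 12, Carol 7, Grace 7, Alice 2. Alice has the fewest and is eliminated.
Round 2: Bob 12, Carol 9, Grace 7. Grace has the fewest and is eliminated.
Round 3: Bob 19, Carol 9. Bob has a majority.

Alice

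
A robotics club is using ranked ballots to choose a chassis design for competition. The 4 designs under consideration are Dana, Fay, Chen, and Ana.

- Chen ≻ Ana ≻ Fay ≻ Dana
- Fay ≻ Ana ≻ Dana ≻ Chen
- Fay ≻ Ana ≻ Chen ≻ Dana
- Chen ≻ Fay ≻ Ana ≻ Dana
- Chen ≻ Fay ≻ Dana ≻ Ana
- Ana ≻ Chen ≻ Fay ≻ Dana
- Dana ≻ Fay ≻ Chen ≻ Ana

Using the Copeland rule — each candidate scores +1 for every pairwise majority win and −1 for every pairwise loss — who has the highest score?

Pairwise results:
  Dana vs Fay: Fay wins 6–1.
  Dana vs Chen: Chen wins 5–2.
  Dana vs Ana: Ana wins 5–2.
  Fay vs Chen: Chen wins 4–3.
  Fay vs Ana: Fay wins 5–2.
  Chen vs Ana: Chen wins 4–3.
Copeland scores (wins − losses):
  Dana: 0 − 3 = -3
  Fay: 2 − 1 = 1
  Chen: 3 − 0 = 3
  Ana: 1 − 2 = -1
Chen has the best Copeland score.

Chen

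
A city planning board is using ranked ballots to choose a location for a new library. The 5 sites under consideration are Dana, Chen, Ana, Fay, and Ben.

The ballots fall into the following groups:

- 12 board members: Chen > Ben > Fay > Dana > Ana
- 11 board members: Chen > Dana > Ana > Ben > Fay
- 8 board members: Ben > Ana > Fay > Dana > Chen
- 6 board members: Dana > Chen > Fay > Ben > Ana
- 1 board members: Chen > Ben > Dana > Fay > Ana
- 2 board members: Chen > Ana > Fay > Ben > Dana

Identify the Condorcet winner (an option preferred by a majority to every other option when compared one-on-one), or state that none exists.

Head-to-head results (40 voters total):
Dana vs Chen: Chen wins 26–14.
Dana vs Ana: Dana wins 30–10.
Dana vs Fay: Fay wins 22–18.
Dana vs Ben: Ben wins 23–17.
Chen vs Ana: Chen wins 32–8.
Chen vs Fay: Chen wins 32–8.
Chen vs Ben: Chen wins 32–8.
Ana vs Fay: Ana wins 21–19.
Ana vs Ben: Ben wins 27–13.
Fay vs Ben: Ben wins 32–8.
Chen beats each rival — Dana (26–14), Ana (32–8), Fay (32–8), Ben (32–8) — so Chen is the Condorcet winner.

Chen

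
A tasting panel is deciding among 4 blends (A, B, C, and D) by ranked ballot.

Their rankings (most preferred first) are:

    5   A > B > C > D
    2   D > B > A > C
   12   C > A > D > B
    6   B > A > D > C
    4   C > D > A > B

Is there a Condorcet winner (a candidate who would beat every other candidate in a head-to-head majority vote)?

Yes

Head-to-head results (29 voters total):
A vs B: A wins 21–8.
A vs C: C wins 16–13.
A vs D: A wins 23–6.
B vs C: C wins 16–13.
B vs D: D wins 18–11.
C vs D: C wins 21–8.
C beats each rival — A (16–13), B (16–13), D (21–8) — so C is the Condorcet winner.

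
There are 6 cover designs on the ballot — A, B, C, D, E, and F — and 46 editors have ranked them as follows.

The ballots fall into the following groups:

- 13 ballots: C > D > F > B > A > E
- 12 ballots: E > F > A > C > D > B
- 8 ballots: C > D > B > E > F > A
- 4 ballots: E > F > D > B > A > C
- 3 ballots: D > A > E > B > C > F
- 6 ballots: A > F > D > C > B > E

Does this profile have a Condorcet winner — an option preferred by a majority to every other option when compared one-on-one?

Head-to-head results (46 voters total):
A vs B: B wins 25–21.
A vs C: A wins 25–21.
A vs D: D wins 28–18.
A vs E: E wins 24–22.
A vs F: F wins 37–9.
B vs C: C wins 39–7.
B vs D: D wins 46–0.
B vs E: B wins 27–19.
B vs F: F wins 35–11.
C vs D: C wins 33–13.
C vs E: C wins 27–19.
C vs F: C wins 24–22.
D vs E: D wins 30–16.
D vs F: D wins 24–22.
E vs F: E wins 27–19.
No candidate beats all others: A beats C beats B beats A, a majority cycle.

No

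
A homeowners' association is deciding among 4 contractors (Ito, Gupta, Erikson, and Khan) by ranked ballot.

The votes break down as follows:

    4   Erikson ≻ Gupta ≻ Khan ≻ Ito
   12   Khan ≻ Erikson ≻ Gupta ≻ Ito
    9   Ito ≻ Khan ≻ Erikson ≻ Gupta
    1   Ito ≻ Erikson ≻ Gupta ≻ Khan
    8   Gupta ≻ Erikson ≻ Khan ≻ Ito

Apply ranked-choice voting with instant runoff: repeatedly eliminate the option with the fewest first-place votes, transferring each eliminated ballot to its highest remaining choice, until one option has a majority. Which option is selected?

Khan

Round 1: Khan 12, Ito 10, Gupta 8, Erikson 4. Erikson has the fewest and is eliminated.
Round 2: Gupta 12, Khan 12, Ito 10. Ito has the fewest and is eliminated.
Round 3: Khan 21, Gupta 13. Khan has a majority.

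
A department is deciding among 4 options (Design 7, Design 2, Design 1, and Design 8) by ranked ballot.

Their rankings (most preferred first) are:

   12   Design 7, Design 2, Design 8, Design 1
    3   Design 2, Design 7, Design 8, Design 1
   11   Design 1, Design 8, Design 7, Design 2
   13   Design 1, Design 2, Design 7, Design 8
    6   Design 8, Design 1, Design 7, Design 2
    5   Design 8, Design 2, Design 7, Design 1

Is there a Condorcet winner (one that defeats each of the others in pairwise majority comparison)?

Head-to-head results (50 voters total):
Design 7 vs Design 2: Design 7 wins 29–21.
Design 7 vs Design 1: Design 1 wins 30–20.
Design 7 vs Design 8: Design 7 wins 28–22.
Design 2 vs Design 1: Design 1 wins 30–20.
Design 2 vs Design 8: Design 2 wins 28–22.
Design 1 vs Design 8: Design 8 wins 26–24.
No candidate beats all others: Design 7 beats Design 8 beats Design 1 beats Design 7, a majority cycle.

No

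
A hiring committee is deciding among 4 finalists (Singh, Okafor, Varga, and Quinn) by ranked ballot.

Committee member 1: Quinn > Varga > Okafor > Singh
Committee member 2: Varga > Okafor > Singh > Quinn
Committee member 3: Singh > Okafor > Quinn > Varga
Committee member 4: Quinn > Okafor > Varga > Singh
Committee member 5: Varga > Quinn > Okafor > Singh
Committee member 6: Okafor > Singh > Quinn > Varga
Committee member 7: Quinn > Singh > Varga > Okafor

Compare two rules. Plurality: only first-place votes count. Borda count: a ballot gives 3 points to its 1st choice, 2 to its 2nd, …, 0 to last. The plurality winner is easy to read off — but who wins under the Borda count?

Quinn

Plurality first-place counts: Singh 1, Okafor 1, Varga 2, Quinn 3 → Quinn.
Borda totals: Singh 8, Okafor 11, Varga 10, Quinn 13 → Quinn.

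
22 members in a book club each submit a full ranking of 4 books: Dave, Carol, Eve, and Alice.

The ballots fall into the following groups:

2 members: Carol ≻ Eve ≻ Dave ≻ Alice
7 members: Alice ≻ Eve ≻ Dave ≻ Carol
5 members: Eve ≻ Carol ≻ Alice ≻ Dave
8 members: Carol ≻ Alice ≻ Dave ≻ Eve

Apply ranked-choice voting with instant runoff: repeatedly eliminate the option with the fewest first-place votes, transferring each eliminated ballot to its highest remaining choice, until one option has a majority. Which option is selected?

Carol

Round 1: Carol 10, Alice 7, Eve 5, Dave 0. Dave has the fewest and is eliminated.
Round 2: Carol 10, Alice 7, Eve 5. Eve has the fewest and is eliminated.
Round 3: Carol 15, Alice 7. Carol has a majority.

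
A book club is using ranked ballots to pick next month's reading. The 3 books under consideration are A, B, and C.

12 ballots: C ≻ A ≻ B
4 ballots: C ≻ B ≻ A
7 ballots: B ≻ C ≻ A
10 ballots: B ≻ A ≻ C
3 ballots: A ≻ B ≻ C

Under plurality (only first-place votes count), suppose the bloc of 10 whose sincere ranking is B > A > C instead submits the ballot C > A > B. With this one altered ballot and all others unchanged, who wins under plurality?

C

First-place totals with the altered ballot: A 3, B 7, C 26.
The switch changes the winner from B to C.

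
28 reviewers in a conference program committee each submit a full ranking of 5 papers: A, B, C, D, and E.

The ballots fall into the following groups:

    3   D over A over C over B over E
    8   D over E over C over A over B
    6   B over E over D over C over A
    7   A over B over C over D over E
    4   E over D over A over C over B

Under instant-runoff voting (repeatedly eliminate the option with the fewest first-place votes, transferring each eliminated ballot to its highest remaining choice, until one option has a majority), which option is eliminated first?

Round 1: D 11, A 7, B 6, E 4, C 0. C has the fewest and is eliminated.
Round 2: D 11, A 7, B 6, E 4. E has the fewest and is eliminated.
Round 3: D 15, A 7, B 6. D has a majority.

C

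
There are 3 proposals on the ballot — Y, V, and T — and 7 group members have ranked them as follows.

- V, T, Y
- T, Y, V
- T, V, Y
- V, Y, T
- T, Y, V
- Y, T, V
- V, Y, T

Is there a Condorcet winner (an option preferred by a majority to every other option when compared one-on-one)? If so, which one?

T

Head-to-head results (7 voters total):
Y vs V: V wins 4–3.
Y vs T: T wins 4–3.
V vs T: T wins 4–3.
T beats each rival — Y (4–3), V (4–3) — so T is the Condorcet winner.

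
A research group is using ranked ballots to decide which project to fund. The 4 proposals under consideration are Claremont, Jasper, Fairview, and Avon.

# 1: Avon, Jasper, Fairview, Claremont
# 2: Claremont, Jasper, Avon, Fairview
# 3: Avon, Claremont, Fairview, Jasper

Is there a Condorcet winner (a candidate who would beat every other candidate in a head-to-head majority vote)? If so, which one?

Head-to-head results (3 voters total):
Claremont vs Jasper: Claremont wins 2–1.
Claremont vs Fairview: Claremont wins 2–1.
Claremont vs Avon: Avon wins 2–1.
Jasper vs Fairview: Jasper wins 2–1.
Jasper vs Avon: Avon wins 2–1.
Fairview vs Avon: Avon wins 3–0.
Avon beats each rival — Claremont (2–1), Jasper (2–1), Fairview (3–0) — so Avon is the Condorcet winner.

Avon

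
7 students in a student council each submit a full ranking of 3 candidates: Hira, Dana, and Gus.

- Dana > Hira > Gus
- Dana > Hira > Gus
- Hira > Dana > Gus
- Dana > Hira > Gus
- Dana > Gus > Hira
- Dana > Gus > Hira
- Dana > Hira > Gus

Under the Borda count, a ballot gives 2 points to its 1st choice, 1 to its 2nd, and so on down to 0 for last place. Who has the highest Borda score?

Borda scores:
  Hira: 1 + 1 + 2 + 1 + 0 + 0 + 1 = 6
  Dana: 2 + 2 + 1 + 2 + 2 + 2 + 2 = 13
  Gus: 0 + 0 + 0 + 0 + 1 + 1 + 0 = 2
Dana has the highest total.

Dana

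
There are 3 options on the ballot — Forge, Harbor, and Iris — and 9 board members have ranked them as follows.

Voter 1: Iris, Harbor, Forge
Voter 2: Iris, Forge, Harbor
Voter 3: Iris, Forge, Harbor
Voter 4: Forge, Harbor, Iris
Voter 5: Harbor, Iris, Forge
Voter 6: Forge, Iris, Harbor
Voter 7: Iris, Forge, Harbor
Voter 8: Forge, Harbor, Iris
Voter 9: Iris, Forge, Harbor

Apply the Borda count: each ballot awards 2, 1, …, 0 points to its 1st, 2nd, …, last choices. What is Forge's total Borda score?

10

Borda scores:
  Forge: 0 + 1 + 1 + 2 + 0 + 2 + 1 + 2 + 1 = 10
  Harbor: 1 + 0 + 0 + 1 + 2 + 0 + 0 + 1 + 0 = 5
  Iris: 2 + 2 + 2 + 0 + 1 + 1 + 2 + 0 + 2 = 12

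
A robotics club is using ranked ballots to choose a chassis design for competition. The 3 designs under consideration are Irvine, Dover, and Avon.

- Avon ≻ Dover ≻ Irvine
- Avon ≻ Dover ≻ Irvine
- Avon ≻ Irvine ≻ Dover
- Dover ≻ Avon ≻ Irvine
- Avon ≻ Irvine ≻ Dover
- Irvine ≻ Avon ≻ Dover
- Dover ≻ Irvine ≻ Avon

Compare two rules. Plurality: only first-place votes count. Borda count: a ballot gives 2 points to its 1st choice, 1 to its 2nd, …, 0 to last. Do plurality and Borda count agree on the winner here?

Plurality first-place counts: Irvine 1, Dover 2, Avon 4 → Avon.
Borda totals: Irvine 5, Dover 6, Avon 10 → Avon.
The two rules agree on Avon.

Yes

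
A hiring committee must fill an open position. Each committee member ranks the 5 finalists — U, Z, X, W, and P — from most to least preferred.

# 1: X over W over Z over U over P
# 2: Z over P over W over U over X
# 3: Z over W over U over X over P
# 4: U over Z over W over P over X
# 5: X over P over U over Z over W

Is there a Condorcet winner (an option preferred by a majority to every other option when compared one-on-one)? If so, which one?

Z

Head-to-head results (5 voters total):
U vs Z: Z wins 3–2.
U vs X: U wins 3–2.
U vs W: W wins 3–2.
U vs P: U wins 3–2.
Z vs X: Z wins 3–2.
Z vs W: Z wins 4–1.
Z vs P: Z wins 4–1.
X vs W: W wins 3–2.
X vs P: X wins 3–2.
W vs P: W wins 3–2.
Z beats each rival — U (3–2), X (3–2), W (4–1), P (4–1) — so Z is the Condorcet winner.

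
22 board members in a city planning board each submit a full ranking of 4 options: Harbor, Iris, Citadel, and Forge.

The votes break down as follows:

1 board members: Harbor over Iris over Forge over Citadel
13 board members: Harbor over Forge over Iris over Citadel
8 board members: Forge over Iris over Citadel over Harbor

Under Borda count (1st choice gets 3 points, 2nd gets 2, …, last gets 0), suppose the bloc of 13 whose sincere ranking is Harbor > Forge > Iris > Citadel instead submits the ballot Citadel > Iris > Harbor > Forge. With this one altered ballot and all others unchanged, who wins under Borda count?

Borda totals with the altered ballot: Harbor 16, Iris 44, Citadel 47, Forge 25.
The switch changes the winner from Forge to Citadel.

Citadel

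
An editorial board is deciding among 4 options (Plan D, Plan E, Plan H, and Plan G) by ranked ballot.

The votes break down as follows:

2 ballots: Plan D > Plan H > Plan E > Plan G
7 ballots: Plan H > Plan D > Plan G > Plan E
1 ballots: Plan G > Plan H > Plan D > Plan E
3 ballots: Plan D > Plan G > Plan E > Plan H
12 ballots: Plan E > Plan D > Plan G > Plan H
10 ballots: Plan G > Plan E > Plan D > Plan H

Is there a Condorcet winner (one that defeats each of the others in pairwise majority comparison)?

No

Head-to-head results (35 voters total):
Plan D vs Plan E: Plan E wins 22–13.
Plan D vs Plan H: Plan D wins 27–8.
Plan D vs Plan G: Plan D wins 24–11.
Plan E vs Plan H: Plan E wins 25–10.
Plan E vs Plan G: Plan G wins 21–14.
Plan H vs Plan G: Plan G wins 26–9.
No candidate beats all others: Plan D beats Plan G beats Plan E beats Plan D, a majority cycle.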